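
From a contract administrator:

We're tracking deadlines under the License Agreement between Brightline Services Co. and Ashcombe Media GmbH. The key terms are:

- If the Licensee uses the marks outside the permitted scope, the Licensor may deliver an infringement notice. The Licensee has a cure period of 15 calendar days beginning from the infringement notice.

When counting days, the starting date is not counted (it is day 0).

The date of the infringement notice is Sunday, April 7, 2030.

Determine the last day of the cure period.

April 22, 2030

The last day of the cure period: April 7, 2030 + 15 days = April 22, 2030.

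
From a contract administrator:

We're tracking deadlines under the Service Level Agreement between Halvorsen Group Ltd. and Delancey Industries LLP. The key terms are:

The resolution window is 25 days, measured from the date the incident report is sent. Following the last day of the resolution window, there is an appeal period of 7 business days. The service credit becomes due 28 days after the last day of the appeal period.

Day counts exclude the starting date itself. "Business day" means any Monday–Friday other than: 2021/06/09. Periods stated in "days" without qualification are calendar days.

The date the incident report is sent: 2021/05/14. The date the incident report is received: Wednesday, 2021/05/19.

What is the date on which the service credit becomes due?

The last day of the resolution window: 25 calendar days after 2021/05/14 is 2021/06/08.
The last day of the appeal period: 7 business days after Tuesday, 2021/06/08, skipping weekends and the listed holiday on Jun 9 — Jun 10, Jun 11, Jun 14, Jun 15, Jun 16, Jun 17, Jun 18 — lands on Friday, 2021/06/18.
The date on which the service credit becomes due: 28 calendar days after 2021/06/18 is 2021/07/16.

2021/07/16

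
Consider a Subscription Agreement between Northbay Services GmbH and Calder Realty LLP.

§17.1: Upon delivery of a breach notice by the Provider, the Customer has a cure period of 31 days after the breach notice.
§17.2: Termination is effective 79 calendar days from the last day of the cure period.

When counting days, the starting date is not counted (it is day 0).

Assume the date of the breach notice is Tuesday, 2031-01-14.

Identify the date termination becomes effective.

Adding 31 calendar days to 2031-01-14 gives 2031-02-14, which is the last day of the cure period.
The date termination becomes effective: 2031-02-14 + 79 days = 2031-05-04.

2031-05-04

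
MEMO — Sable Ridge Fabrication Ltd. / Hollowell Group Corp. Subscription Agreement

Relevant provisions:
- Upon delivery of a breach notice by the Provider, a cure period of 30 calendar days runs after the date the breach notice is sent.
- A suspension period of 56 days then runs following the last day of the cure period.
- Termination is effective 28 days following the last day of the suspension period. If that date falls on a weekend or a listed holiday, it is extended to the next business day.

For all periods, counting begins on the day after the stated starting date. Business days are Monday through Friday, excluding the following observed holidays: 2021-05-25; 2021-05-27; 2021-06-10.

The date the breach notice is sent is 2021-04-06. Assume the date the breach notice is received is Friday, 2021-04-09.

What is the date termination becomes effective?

2021-07-29

The last day of the cure period: 2021-04-06 + 30 days = 2021-05-06.
Adding 56 calendar days to 2021-05-06 gives 2021-07-01, which is the last day of the suspension period.
Adding 28 calendar days to 2021-07-01 gives 2021-07-29, which is the date termination becomes effective. 2021-07-29 is a Thursday and is not a listed holiday, so no roll-forward applies.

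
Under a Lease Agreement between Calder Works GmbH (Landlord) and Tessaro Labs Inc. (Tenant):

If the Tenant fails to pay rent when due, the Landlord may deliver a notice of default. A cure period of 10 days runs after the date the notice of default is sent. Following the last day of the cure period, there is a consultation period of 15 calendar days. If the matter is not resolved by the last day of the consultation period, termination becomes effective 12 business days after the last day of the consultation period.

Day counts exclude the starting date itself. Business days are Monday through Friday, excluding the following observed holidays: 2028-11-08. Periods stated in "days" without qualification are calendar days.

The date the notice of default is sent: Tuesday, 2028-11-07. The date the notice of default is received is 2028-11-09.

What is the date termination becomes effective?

2028-12-19

The last day of the cure period: 2028-11-07 + 10 days = 2028-11-17.
The last day of the consultation period: 15 calendar days after 2028-11-17 is 2028-12-02.
The date termination becomes effective: counting 12 business days from Saturday, 2028-12-02 (Dec 4, Dec 5, Dec 6, Dec 7, …, Dec 15, Dec 18, Dec 19, skipping weekends) reaches Tuesday, 2028-12-19.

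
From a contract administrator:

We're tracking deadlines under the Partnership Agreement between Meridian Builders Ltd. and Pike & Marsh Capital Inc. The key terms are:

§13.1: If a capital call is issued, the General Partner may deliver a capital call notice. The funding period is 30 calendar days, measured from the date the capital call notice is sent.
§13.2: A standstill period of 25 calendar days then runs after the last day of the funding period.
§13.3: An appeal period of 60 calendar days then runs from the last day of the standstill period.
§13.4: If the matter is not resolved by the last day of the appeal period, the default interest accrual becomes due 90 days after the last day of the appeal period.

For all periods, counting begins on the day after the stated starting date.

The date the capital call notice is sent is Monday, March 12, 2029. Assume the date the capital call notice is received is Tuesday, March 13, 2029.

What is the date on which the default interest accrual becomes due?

Adding 30 calendar days to March 12, 2029 gives April 11, 2029, which is the last day of the funding period.
Adding 25 calendar days to April 11, 2029 gives May 6, 2029, which is the last day of the standstill period.
Adding 60 calendar days to May 6, 2029 gives July 5, 2029, which is the last day of the appeal period.
The date on which the default interest accrual becomes due: 90 calendar days after July 5, 2029 is October 3, 2029.

October 3, 2029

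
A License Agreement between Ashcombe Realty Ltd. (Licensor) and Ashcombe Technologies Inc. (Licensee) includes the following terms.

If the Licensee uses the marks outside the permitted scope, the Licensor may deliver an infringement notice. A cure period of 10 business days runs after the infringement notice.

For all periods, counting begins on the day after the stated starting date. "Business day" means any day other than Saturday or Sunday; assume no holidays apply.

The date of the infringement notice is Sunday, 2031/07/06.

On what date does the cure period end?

The last day of the cure period: 10 business days after Sunday, 2031/07/06, skipping weekends — Jul 7, Jul 8, Jul 9, Jul 10, Jul 11, Jul 14, Jul 15, Jul 16, Jul 17, Jul 18 — lands on Friday, 2031/07/18.

2031/07/18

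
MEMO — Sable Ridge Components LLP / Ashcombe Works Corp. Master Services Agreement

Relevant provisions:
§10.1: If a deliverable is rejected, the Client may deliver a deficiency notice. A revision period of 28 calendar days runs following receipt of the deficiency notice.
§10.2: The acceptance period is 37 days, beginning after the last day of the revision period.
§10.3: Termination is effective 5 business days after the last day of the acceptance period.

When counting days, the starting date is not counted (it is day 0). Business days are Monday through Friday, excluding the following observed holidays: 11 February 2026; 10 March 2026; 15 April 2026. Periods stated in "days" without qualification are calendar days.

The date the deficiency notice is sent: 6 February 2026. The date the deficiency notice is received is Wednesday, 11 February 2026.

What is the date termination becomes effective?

Adding 28 calendar days to 11 February 2026 gives 11 March 2026, which is the last day of the revision period.
The last day of the acceptance period: 37 calendar days after 11 March 2026 is 17 April 2026.
The date termination becomes effective: 5 business days after Friday, 17 April 2026, skipping weekends — Apr 20, Apr 21, Apr 22, Apr 23, Apr 24 — lands on Friday, 24 April 2026.

24 April 2026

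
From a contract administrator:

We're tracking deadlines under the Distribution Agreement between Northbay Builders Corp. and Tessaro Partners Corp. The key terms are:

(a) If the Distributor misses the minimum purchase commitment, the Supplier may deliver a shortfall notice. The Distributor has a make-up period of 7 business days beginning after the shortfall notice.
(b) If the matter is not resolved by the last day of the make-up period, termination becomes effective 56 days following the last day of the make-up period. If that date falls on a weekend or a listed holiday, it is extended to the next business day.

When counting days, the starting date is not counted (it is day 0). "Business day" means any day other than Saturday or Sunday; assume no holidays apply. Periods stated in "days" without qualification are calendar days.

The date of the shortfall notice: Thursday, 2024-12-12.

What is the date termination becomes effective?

The last day of the make-up period: counting 7 business days from Thursday, 2024-12-12 (Dec 13, Dec 16, Dec 17, Dec 18, Dec 19, Dec 20, Dec 23, skipping weekends) reaches Monday, 2024-12-23.
The date termination becomes effective: 2024-12-23 + 56 days = 2025-02-17. 2025-02-17 is a Monday, so no roll-forward applies.

2025-02-17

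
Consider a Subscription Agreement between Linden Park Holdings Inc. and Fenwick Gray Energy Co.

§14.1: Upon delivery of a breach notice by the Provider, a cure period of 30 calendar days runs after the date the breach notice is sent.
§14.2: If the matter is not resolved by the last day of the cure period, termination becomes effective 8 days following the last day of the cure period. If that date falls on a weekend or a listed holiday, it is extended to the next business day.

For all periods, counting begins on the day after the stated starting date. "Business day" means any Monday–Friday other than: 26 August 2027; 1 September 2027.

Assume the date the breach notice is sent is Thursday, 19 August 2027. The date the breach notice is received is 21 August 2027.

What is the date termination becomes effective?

The last day of the cure period: 30 calendar days after 19 August 2027 is 18 September 2027.
Adding 8 calendar days to 18 September 2027 gives 26 September 2027, which is the date termination becomes effective. That falls on a Sunday, so it rolls to the next business day, Monday, 27 September 2027.

27 September 2027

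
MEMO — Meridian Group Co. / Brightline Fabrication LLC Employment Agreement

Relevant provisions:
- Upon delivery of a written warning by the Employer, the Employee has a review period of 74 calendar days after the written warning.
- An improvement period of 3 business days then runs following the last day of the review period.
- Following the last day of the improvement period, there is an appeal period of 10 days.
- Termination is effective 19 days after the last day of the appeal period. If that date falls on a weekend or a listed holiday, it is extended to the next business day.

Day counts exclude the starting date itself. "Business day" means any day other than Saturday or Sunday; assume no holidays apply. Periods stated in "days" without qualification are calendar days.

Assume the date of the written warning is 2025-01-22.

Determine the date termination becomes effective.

2025-05-08

Adding 74 calendar days to 2025-01-22 gives 2025-04-06, which is the last day of the review period.
The last day of the improvement period: counting 3 business days from Sunday, 2025-04-06 (Apr 7, Apr 8, Apr 9, skipping weekends) reaches Wednesday, 2025-04-09.
The last day of the appeal period: 10 calendar days after 2025-04-09 is 2025-04-19.
Adding 19 calendar days to 2025-04-19 gives 2025-05-08, which is the date termination becomes effective. 2025-05-08 is a Thursday, so no roll-forward applies.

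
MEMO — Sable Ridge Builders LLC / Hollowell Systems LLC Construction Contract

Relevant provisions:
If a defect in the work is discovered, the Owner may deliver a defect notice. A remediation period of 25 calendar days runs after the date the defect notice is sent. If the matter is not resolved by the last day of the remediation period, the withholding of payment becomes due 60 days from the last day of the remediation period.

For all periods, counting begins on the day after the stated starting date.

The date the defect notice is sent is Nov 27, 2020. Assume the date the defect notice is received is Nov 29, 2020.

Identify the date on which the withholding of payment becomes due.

Feb 20, 2021

The last day of the remediation period: 25 calendar days after Nov 27, 2020 is Dec 22, 2020.
Adding 60 calendar days to Dec 22, 2020 gives Feb 20, 2021, which is the date on which the withholding of payment becomes due.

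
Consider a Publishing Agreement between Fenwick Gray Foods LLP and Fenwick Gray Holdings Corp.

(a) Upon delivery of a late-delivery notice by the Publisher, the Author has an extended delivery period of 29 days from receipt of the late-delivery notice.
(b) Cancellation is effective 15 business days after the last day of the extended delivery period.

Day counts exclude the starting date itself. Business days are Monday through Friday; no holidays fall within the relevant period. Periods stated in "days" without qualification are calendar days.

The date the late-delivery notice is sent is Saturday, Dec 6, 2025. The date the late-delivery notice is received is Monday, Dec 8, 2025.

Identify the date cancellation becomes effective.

Jan 27, 2026

Adding 29 calendar days to Dec 8, 2025 gives Jan 6, 2026, which is the last day of the extended delivery period.
From Tuesday, Jan 6, 2026, 15 business days (Jan 7, Jan 8, Jan 9, Jan 12, …, Jan 23, Jan 26, Jan 27, skipping weekends) brings us to Tuesday, Jan 27, 2026, which is the date cancellation becomes effective.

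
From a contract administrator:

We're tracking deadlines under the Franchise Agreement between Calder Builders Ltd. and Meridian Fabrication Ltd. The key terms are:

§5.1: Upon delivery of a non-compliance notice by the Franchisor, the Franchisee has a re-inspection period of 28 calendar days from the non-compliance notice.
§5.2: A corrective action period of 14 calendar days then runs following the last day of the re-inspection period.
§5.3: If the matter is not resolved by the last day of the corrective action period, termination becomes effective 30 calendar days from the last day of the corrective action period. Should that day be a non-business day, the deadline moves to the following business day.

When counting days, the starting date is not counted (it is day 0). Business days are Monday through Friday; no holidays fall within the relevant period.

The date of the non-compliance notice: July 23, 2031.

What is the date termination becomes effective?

October 3, 2031

Adding 28 calendar days to July 23, 2031 gives August 20, 2031, which is the last day of the re-inspection period.
The last day of the corrective action period: August 20, 2031 + 14 days = September 3, 2031.
The date termination becomes effective: September 3, 2031 + 30 days = October 3, 2031. October 3, 2031 is a Friday, so no roll-forward applies.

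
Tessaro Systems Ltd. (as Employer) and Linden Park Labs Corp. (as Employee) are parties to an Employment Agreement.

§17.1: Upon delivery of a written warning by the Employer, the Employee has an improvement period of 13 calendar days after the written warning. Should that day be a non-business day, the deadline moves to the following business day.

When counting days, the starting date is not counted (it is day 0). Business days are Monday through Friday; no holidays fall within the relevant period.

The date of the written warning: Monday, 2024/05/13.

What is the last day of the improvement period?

The last day of the improvement period: 2024/05/13 + 13 days = 2024/05/26. That falls on a Sunday, so it rolls to the next business day, Monday, 2024/05/27.

2024/05/27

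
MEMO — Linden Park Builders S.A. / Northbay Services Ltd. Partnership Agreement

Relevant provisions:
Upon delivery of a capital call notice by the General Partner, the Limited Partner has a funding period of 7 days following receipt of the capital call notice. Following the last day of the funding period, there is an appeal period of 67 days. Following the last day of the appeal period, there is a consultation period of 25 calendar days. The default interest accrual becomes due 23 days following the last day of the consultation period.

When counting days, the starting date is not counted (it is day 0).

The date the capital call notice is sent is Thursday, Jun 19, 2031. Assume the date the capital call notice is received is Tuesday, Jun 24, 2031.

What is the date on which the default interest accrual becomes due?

Oct 24, 2031

The last day of the funding period: 7 calendar days after Jun 24, 2031 is Jul 1, 2031.
Adding 67 calendar days to Jul 1, 2031 gives Sep 6, 2031, which is the last day of the appeal period.
The last day of the consultation period: Sep 6, 2031 + 25 days = Oct 1, 2031.
The date on which the default interest accrual becomes due: 23 calendar days after Oct 1, 2031 is Oct 24, 2031.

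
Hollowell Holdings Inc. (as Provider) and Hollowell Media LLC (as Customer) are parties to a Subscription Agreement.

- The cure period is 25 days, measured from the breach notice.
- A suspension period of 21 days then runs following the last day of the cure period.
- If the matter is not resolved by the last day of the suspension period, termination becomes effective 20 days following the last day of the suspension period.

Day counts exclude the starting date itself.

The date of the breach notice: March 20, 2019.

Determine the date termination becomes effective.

May 25, 2019

The last day of the cure period: March 20, 2019 + 25 days = April 14, 2019.
Adding 21 calendar days to April 14, 2019 gives May 5, 2019, which is the last day of the suspension period.
The date termination becomes effective: 20 calendar days after May 5, 2019 is May 25, 2019.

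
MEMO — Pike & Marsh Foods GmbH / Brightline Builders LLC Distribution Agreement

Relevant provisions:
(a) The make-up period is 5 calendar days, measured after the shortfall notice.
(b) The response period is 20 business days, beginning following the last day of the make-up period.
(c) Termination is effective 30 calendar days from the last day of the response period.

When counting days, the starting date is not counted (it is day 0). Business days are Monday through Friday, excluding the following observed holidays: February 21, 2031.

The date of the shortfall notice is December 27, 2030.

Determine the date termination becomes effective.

The last day of the make-up period: December 27, 2030 + 5 days = January 1, 2031.
From Wednesday, January 1, 2031, 20 business days (Jan 2, Jan 3, Jan 6, Jan 7, …, Jan 27, Jan 28, Jan 29, skipping weekends) brings us to Wednesday, January 29, 2031, which is the last day of the response period.
Adding 30 calendar days to January 29, 2031 gives February 28, 2031, which is the date termination becomes effective.

February 28, 2031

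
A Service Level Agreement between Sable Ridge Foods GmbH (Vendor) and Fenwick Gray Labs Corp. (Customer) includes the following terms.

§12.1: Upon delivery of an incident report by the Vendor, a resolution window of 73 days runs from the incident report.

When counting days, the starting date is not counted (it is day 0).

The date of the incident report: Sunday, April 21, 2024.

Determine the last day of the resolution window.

July 3, 2024

Adding 73 calendar days to April 21, 2024 gives July 3, 2024, which is the last day of the resolution window.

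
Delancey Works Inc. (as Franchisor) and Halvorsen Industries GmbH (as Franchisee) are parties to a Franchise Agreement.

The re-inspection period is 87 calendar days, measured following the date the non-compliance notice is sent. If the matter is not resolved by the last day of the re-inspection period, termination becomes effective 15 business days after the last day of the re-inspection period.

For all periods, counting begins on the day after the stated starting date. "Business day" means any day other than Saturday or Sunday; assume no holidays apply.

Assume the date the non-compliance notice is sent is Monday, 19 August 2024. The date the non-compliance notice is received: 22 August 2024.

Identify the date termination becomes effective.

5 December 2024

The last day of the re-inspection period: 87 calendar days after 19 August 2024 is 14 November 2024.
The date termination becomes effective: 15 business days after Thursday, 14 November 2024, skipping weekends — Nov 15, Nov 18, Nov 19, Nov 20, …, Dec 3, Dec 4, Dec 5 — lands on Thursday, 5 December 2024.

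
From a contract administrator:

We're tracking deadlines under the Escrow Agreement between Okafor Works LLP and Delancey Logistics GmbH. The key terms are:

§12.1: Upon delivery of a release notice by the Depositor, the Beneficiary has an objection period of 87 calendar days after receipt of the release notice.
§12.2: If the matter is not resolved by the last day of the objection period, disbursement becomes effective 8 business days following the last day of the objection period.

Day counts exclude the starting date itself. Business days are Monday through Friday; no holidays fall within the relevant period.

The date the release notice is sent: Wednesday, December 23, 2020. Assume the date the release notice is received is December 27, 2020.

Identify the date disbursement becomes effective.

April 5, 2021

The last day of the objection period: December 27, 2020 + 87 days = March 24, 2021.
The date disbursement becomes effective: counting 8 business days from Wednesday, March 24, 2021 (Mar 25, Mar 26, Mar 29, Mar 30, Mar 31, Apr 1, Apr 2, Apr 5, skipping weekends) reaches Monday, April 5, 2021.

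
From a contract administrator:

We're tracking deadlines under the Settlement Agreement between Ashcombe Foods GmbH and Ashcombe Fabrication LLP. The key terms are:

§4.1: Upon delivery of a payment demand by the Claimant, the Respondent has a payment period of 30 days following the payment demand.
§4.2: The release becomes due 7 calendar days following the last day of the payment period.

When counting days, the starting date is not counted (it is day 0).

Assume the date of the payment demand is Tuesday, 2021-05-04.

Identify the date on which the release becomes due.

The last day of the payment period: 30 calendar days after 2021-05-04 is 2021-06-03.
Adding 7 calendar days to 2021-06-03 gives 2021-06-10, which is the date on which the release becomes due.

2021-06-10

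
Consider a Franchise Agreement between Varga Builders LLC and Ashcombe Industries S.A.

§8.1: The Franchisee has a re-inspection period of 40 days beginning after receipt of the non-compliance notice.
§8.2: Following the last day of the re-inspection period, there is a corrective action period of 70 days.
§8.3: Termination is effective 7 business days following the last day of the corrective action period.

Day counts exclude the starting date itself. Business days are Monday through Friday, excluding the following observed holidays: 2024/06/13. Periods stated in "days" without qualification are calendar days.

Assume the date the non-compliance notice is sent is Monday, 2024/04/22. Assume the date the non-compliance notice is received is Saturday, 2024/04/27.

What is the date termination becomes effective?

2024/08/26

The last day of the re-inspection period: 2024/04/27 + 40 days = 2024/06/06.
The last day of the corrective action period: 70 calendar days after 2024/06/06 is 2024/08/15.
The date termination becomes effective: counting 7 business days from Thursday, 2024/08/15 (Aug 16, Aug 19, Aug 20, Aug 21, Aug 22, Aug 23, Aug 26, skipping weekends) reaches Monday, 2024/08/26.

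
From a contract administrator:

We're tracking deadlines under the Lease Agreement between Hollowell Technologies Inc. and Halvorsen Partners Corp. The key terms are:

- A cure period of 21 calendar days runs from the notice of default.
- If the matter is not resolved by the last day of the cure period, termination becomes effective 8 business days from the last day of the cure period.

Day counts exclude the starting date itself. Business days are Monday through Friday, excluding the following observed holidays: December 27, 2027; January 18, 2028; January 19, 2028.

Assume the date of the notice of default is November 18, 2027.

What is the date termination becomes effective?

December 21, 2027

The last day of the cure period: 21 calendar days after November 18, 2027 is December 9, 2027.
The date termination becomes effective: 8 business days after Thursday, December 9, 2027, skipping weekends — Dec 10, Dec 13, Dec 14, Dec 15, Dec 16, Dec 17, Dec 20, Dec 21 — lands on Tuesday, December 21, 2027.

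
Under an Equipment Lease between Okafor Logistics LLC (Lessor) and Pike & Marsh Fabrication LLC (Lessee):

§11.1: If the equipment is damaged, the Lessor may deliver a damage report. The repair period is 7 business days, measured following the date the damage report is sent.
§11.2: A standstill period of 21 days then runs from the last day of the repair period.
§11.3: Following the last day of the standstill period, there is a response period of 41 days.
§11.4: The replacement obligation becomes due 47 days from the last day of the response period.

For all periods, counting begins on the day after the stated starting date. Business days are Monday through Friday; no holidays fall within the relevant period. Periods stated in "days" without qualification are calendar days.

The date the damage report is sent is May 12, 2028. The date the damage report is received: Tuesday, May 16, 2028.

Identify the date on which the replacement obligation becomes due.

The last day of the repair period: 7 business days after Friday, May 12, 2028, skipping weekends — May 15, May 16, May 17, May 18, May 19, May 22, May 23 — lands on Tuesday, May 23, 2028.
Adding 21 calendar days to May 23, 2028 gives Jun 13, 2028, which is the last day of the standstill period.
Adding 41 calendar days to Jun 13, 2028 gives Jul 24, 2028, which is the last day of the response period.
The date on which the replacement obligation becomes due: Jul 24, 2028 + 47 days = Sep 9, 2028.

Sep 9, 2028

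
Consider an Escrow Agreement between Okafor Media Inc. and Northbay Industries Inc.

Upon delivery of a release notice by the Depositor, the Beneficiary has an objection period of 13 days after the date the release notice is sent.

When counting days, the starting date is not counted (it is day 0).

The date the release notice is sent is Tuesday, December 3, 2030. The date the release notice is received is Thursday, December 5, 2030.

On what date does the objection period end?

Adding 13 calendar days to December 3, 2030 gives December 16, 2030, which is the last day of the objection period.

December 16, 2030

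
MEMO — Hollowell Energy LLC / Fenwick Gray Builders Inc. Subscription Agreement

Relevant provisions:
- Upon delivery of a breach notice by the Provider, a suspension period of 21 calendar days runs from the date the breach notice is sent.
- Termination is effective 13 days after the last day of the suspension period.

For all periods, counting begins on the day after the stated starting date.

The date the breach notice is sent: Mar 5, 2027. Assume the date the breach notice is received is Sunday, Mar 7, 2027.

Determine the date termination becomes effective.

Apr 8, 2027

The last day of the suspension period: 21 calendar days after Mar 5, 2027 is Mar 26, 2027.
Adding 13 calendar days to Mar 26, 2027 gives Apr 8, 2027, which is the date termination becomes effective.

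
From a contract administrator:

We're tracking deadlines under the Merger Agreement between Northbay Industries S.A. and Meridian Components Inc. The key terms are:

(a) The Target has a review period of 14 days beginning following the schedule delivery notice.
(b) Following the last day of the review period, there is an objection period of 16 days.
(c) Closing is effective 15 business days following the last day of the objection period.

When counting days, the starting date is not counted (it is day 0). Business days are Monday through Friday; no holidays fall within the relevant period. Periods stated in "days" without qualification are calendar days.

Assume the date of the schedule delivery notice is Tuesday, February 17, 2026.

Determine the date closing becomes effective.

The last day of the review period: 14 calendar days after February 17, 2026 is March 3, 2026.
The last day of the objection period: 16 calendar days after March 3, 2026 is March 19, 2026.
From Thursday, March 19, 2026, 15 business days (Mar 20, Mar 23, Mar 24, Mar 25, …, Apr 7, Apr 8, Apr 9, skipping weekends) brings us to Thursday, April 9, 2026, which is the date closing becomes effective.

April 9, 2026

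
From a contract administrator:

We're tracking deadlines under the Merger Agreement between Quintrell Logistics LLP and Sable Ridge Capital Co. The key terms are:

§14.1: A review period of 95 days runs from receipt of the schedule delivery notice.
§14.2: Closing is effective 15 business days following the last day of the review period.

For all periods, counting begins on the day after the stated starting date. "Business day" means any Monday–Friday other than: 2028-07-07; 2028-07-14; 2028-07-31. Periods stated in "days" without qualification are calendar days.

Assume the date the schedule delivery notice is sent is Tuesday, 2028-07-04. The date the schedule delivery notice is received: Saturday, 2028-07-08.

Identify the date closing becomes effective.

2028-11-01

The last day of the review period: 95 calendar days after 2028-07-08 is 2028-10-11.
The date closing becomes effective: 15 business days after Wednesday, 2028-10-11, skipping weekends — Oct 12, Oct 13, Oct 16, Oct 17, …, Oct 30, Oct 31, Nov 1 — lands on Wednesday, 2028-11-01.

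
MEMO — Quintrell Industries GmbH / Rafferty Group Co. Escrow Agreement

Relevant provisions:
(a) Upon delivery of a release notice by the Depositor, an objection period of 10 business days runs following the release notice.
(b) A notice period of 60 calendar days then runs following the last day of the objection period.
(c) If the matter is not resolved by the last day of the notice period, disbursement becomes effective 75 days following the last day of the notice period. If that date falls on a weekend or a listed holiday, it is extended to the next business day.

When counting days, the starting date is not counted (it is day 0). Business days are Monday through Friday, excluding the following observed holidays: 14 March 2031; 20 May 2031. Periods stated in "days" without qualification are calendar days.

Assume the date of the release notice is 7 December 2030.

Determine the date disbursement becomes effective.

5 May 2031

The last day of the objection period: 10 business days after Saturday, 7 December 2030, skipping weekends — Dec 9, Dec 10, Dec 11, Dec 12, Dec 13, Dec 16, Dec 17, Dec 18, Dec 19, Dec 20 — lands on Friday, 20 December 2030.
Adding 60 calendar days to 20 December 2030 gives 18 February 2031, which is the last day of the notice period.
The date disbursement becomes effective: 18 February 2031 + 75 days = 4 May 2031. That falls on a Sunday, so it rolls to the next business day, Monday, 5 May 2031.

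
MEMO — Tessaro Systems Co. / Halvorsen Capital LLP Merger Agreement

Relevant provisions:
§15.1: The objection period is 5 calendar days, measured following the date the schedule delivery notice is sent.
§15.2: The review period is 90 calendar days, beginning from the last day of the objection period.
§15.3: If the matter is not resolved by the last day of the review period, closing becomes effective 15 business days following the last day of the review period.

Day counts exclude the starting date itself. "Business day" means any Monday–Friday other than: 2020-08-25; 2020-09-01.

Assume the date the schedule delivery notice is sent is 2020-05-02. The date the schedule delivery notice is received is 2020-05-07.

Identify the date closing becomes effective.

2020-08-27

The last day of the objection period: 5 calendar days after 2020-05-02 is 2020-05-07.
Adding 90 calendar days to 2020-05-07 gives 2020-08-05, which is the last day of the review period.
From Wednesday, 2020-08-05, 15 business days (Aug 6, Aug 7, Aug 10, Aug 11, …, Aug 24, Aug 26, Aug 27, skipping weekends and the listed holiday on Aug 25) brings us to Thursday, 2020-08-27, which is the date closing becomes effective.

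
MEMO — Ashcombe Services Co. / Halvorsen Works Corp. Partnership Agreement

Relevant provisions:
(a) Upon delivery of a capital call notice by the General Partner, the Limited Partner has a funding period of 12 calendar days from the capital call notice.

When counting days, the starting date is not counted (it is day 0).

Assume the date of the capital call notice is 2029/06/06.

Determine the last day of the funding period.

2029/06/18

The last day of the funding period: 12 calendar days after 2029/06/06 is 2029/06/18.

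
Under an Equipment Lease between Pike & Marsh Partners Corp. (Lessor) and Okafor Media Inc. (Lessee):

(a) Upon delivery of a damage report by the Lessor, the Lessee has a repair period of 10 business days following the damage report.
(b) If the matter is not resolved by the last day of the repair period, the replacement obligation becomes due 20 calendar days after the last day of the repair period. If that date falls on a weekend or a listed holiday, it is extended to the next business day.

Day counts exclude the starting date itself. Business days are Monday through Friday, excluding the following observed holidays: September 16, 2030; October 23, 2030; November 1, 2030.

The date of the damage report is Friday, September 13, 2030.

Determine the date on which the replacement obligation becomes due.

From Friday, September 13, 2030, 10 business days (Sep 17, Sep 18, Sep 19, Sep 20, Sep 23, Sep 24, Sep 25, Sep 26, Sep 27, Sep 30, skipping weekends and the listed holiday on Sep 16) brings us to Monday, September 30, 2030, which is the last day of the repair period.
The date on which the replacement obligation becomes due: 20 calendar days after September 30, 2030 is October 20, 2030. That falls on a Sunday, so it rolls to the next business day, Monday, October 21, 2030.

October 21, 2030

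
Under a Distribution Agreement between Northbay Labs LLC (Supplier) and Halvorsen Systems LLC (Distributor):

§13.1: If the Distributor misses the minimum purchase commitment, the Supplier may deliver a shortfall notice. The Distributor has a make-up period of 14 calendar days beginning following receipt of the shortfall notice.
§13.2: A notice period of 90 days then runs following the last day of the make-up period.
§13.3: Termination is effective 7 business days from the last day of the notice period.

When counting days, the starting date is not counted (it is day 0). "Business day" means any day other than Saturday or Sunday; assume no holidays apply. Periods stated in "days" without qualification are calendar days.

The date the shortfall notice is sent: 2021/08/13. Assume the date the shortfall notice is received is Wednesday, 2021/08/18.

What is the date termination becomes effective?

2021/12/09

The last day of the make-up period: 2021/08/18 + 14 days = 2021/09/01.
The last day of the notice period: 90 calendar days after 2021/09/01 is 2021/11/30.
The date termination becomes effective: counting 7 business days from Tuesday, 2021/11/30 (Dec 1, Dec 2, Dec 3, Dec 6, Dec 7, Dec 8, Dec 9, skipping weekends) reaches Thursday, 2021/12/09.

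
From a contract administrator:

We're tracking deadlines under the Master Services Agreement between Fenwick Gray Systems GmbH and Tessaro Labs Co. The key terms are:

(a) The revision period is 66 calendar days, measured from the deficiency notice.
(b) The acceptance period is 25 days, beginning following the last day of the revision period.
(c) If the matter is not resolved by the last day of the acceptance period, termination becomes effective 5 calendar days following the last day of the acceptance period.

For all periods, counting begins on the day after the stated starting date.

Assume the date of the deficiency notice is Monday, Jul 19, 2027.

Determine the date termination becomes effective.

The last day of the revision period: 66 calendar days after Jul 19, 2027 is Sep 23, 2027.
The last day of the acceptance period: 25 calendar days after Sep 23, 2027 is Oct 18, 2027.
The date termination becomes effective: 5 calendar days after Oct 18, 2027 is Oct 23, 2027.

Oct 23, 2027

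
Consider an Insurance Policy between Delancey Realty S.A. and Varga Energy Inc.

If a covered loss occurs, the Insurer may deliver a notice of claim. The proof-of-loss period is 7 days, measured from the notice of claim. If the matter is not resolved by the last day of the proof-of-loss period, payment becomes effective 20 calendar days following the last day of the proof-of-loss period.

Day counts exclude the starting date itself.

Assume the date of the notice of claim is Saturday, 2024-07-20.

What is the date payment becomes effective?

Adding 7 calendar days to 2024-07-20 gives 2024-07-27, which is the last day of the proof-of-loss period.
The date payment becomes effective: 2024-07-27 + 20 days = 2024-08-16.

2024-08-16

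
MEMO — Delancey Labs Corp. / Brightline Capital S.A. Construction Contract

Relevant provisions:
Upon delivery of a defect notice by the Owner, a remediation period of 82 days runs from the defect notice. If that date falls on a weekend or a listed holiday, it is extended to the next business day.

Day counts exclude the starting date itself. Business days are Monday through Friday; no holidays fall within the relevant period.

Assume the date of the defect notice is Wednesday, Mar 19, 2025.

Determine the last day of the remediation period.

Jun 9, 2025

The last day of the remediation period: 82 calendar days after Mar 19, 2025 is Jun 9, 2025. Jun 9, 2025 is a Monday, so no roll-forward applies.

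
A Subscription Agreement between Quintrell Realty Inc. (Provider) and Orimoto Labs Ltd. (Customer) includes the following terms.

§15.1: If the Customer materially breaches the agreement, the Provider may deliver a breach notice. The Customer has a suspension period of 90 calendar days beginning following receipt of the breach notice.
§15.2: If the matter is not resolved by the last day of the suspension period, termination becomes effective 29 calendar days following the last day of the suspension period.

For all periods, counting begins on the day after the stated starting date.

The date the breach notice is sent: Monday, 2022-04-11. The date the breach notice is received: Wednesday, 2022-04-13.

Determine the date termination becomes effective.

2022-08-10

Adding 90 calendar days to 2022-04-13 gives 2022-07-12, which is the last day of the suspension period.
The date termination becomes effective: 2022-07-12 + 29 days = 2022-08-10.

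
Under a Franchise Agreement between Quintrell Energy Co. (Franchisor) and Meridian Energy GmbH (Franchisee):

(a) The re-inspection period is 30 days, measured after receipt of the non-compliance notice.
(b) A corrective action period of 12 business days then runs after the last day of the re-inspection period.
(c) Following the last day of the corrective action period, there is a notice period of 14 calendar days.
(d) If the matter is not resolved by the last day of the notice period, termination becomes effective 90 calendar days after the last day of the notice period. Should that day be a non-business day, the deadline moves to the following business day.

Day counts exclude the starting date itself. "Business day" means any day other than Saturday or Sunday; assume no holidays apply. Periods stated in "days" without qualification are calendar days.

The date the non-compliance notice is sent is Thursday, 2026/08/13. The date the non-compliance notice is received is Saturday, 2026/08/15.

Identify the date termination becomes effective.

2027/01/12

The last day of the re-inspection period: 2026/08/15 + 30 days = 2026/09/14.
The last day of the corrective action period: counting 12 business days from Monday, 2026/09/14 (Sep 15, Sep 16, Sep 17, Sep 18, …, Sep 28, Sep 29, Sep 30, skipping weekends) reaches Wednesday, 2026/09/30.
The last day of the notice period: 14 calendar days after 2026/09/30 is 2026/10/14.
The date termination becomes effective: 2026/10/14 + 90 days = 2027/01/12. 2027/01/12 is a Tuesday, so no roll-forward applies.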